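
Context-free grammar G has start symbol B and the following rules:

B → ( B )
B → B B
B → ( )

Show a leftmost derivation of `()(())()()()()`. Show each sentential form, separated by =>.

B => BB   [B → B B]
BB => BBB   [B → B B]
BBB => BBBB   [B → B B]
BBBB => ()BBB   [B → ( )]
()BBB => ()BBBB   [B → B B]
()BBBB => ()BBBBB   [B → B B]
()BBBBB => ()(B)BBBB   [B → ( B )]
()(B)BBBB => ()(())BBBB   [B → ( )]
()(())BBBB => ()(())()BBB   [B → ( )]
()(())()BBB => ()(())()()BB   [B → ( )]
()(())()()BB => ()(())()()()B   [B → ( )]
()(())()()()B => ()(())()()()()   [B → ( )]

B => BB => BBB => BBBB => ()BBB => ()BBBB => ()BBBBB => ()(B)BBBB => ()(())BBBB => ()(())()BBB => ()(())()()BB => ()(())()()()B => ()(())()()()()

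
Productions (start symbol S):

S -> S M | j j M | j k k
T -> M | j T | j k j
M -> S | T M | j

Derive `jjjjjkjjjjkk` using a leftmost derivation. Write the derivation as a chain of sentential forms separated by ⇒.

S ⇒ jjM ⇒ jjS ⇒ jjjjM ⇒ jjjjTM ⇒ jjjjjkjM ⇒ jjjjjkjS ⇒ jjjjjkjjjM ⇒ jjjjjkjjjS ⇒ jjjjjkjjjjkk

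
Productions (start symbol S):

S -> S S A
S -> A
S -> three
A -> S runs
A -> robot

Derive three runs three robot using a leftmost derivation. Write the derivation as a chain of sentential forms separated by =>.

S => S S A   [S -> S S A]
S S A => A S A   [S -> A]
A S A => S runs S A   [A -> S runs]
S runs S A => three runs S A   [S -> three]
three runs S A => three runs three A   [S -> three]
three runs three A => three runs three robot   [A -> robot]

S => S S A => A S A => S runs S A => three runs S A => three runs three A => three runs three robot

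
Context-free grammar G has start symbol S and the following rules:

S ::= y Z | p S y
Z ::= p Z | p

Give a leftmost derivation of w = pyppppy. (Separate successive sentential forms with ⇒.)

S ⇒ pSy ⇒ pyZy ⇒ pypZy ⇒ pyppZy ⇒ pypppZy ⇒ pyppppy

S ⇒ pSy   [S ::= p S y]
pSy ⇒ pyZy   [S ::= y Z]
pyZy ⇒ pypZy   [Z ::= p Z]
pypZy ⇒ pyppZy   [Z ::= p Z]
pyppZy ⇒ pypppZy   [Z ::= p Z]
pypppZy ⇒ pyppppy   [Z ::= p]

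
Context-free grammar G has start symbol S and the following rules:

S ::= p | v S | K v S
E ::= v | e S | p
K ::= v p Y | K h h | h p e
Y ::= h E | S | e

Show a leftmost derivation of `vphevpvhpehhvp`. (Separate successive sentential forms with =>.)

S => KvS => vpYvS => vphEvS => vpheSvS => vphevSvS => vphevpvS => vphevpvKvS => vphevpvKhhvS => vphevpvhpehhvS => vphevpvhpehhvp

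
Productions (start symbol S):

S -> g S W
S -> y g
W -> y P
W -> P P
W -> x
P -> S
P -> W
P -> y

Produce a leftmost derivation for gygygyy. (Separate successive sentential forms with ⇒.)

S ⇒ gSW   [S -> g S W]
gSW ⇒ gygW   [S -> y g]
gygW ⇒ gygPP   [W -> P P]
gygPP ⇒ gygWP   [P -> W]
gygWP ⇒ gygPPP   [W -> P P]
gygPPP ⇒ gygSPP   [P -> S]
gygSPP ⇒ gygygPP   [S -> y g]
gygygPP ⇒ gygygyP   [P -> y]
gygygyP ⇒ gygygyy   [P -> y]

S⇒gSW⇒gygW⇒gygPP⇒gygWP⇒gygPPP⇒gygSPP⇒gygygPP⇒gygygyP⇒gygygyy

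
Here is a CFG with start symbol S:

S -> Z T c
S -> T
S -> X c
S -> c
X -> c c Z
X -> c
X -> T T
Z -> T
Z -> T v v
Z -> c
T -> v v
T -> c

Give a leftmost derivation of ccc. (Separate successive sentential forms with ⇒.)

S ⇒ ZTc   [S -> Z T c]
ZTc ⇒ TTc   [Z -> T]
TTc ⇒ cTc   [T -> c]
cTc ⇒ ccc   [T -> c]

S⇒ZTc⇒TTc⇒cTc⇒ccc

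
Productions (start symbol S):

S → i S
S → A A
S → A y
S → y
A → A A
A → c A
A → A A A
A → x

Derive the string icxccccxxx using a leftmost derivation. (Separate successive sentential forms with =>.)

S=>iS=>iAA=>icAA=>icxA=>icxcA=>icxcAAA=>icxccAAA=>icxcccAAA=>icxccccAAA=>icxccccxAA=>icxccccxxA=>icxccccxxx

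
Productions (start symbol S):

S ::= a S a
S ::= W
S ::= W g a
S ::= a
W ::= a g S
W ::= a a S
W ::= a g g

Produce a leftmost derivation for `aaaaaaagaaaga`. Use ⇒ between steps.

S ⇒ Wga ⇒ aaSga ⇒ aaaSaga ⇒ aaaaSaaga ⇒ aaaaWgaaaga ⇒ aaaaaaSgaaaga ⇒ aaaaaaagaaaga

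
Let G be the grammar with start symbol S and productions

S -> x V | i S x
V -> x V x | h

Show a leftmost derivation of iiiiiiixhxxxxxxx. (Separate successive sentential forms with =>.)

S => iSx   [S -> i S x]
iSx => iiSxx   [S -> i S x]
iiSxx => iiiSxxx   [S -> i S x]
iiiSxxx => iiiiSxxxx   [S -> i S x]
iiiiSxxxx => iiiiiSxxxxx   [S -> i S x]
iiiiiSxxxxx => iiiiiiSxxxxxx   [S -> i S x]
iiiiiiSxxxxxx => iiiiiiiSxxxxxxx   [S -> i S x]
iiiiiiiSxxxxxxx => iiiiiiixVxxxxxxx   [S -> x V]
iiiiiiixVxxxxxxx => iiiiiiixhxxxxxxx   [V -> h]

S=>iSx=>iiSxx=>iiiSxxx=>iiiiSxxxx=>iiiiiSxxxxx=>iiiiiiSxxxxxx=>iiiiiiiSxxxxxxx=>iiiiiiixVxxxxxxx=>iiiiiiixhxxxxxxx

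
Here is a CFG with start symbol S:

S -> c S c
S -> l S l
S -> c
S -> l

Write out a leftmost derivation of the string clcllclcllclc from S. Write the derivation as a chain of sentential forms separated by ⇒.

S⇒cSc⇒clSlc⇒clcSclc⇒clclSlclc⇒clcllSllclc⇒clcllcScllclc⇒clcllclcllclc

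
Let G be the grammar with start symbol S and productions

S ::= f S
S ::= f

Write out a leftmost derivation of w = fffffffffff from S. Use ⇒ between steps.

S ⇒ fS ⇒ ffS ⇒ fffS ⇒ ffffS ⇒ fffffS ⇒ ffffffS ⇒ fffffffS ⇒ ffffffffS ⇒ fffffffffS ⇒ ffffffffffS ⇒ fffffffffff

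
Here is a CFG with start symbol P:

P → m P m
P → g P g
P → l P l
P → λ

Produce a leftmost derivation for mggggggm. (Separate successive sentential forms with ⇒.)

P ⇒ mPm   [P → m P m]
mPm ⇒ mgPgm   [P → g P g]
mgPgm ⇒ mggPggm   [P → g P g]
mggPggm ⇒ mgggPgggm   [P → g P g]
mgggPgggm ⇒ mggggggm   [P → λ]

P ⇒ mPm ⇒ mgPgm ⇒ mggPggm ⇒ mgggPgggm ⇒ mggggggm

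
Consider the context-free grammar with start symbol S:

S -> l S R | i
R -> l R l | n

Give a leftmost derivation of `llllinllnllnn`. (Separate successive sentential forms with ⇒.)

S ⇒ lSR   [S -> l S R]
lSR ⇒ llSRR   [S -> l S R]
llSRR ⇒ lllSRRR   [S -> l S R]
lllSRRR ⇒ llllSRRRR   [S -> l S R]
llllSRRRR ⇒ lllliRRRR   [S -> i]
lllliRRRR ⇒ llllinRRR   [R -> n]
llllinRRR ⇒ llllinlRlRR   [R -> l R l]
llllinlRlRR ⇒ llllinllRllRR   [R -> l R l]
llllinllRllRR ⇒ llllinllnllRR   [R -> n]
llllinllnllRR ⇒ llllinllnllnR   [R -> n]
llllinllnllnR ⇒ llllinllnllnn   [R -> n]

S⇒lSR⇒llSRR⇒lllSRRR⇒llllSRRRR⇒lllliRRRR⇒llllinRRR⇒llllinlRlRR⇒llllinllRllRR⇒llllinllnllRR⇒llllinllnllnR⇒llllinllnllnn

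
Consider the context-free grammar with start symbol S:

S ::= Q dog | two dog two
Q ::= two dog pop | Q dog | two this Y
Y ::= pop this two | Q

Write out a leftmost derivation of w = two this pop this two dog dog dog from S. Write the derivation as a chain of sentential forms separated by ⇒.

S ⇒ Q dog ⇒ Q dog dog ⇒ Q dog dog dog ⇒ two this Y dog dog dog ⇒ two this pop this two dog dog dog

S ⇒ Q dog   [S ::= Q dog]
Q dog ⇒ Q dog dog   [Q ::= Q dog]
Q dog dog ⇒ Q dog dog dog   [Q ::= Q dog]
Q dog dog dog ⇒ two this Y dog dog dog   [Q ::= two this Y]
two this Y dog dog dog ⇒ two this pop this two dog dog dog   [Y ::= pop this two]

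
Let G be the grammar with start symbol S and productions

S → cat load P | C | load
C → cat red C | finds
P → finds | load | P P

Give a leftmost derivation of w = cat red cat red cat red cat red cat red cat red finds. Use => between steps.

S => C => cat red C => cat red cat red C => cat red cat red cat red C => cat red cat red cat red cat red C => cat red cat red cat red cat red cat red C => cat red cat red cat red cat red cat red cat red C => cat red cat red cat red cat red cat red cat red finds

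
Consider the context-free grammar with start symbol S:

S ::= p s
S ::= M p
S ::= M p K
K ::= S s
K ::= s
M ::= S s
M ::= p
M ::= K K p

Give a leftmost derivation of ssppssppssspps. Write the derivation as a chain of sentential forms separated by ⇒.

S⇒MpK⇒KKppK⇒SsKppK⇒MpKsKppK⇒KKppKsKppK⇒sKppKsKppK⇒ssppKsKppK⇒ssppSssKppK⇒ssppMpssKppK⇒ssppKKppssKppK⇒ssppsKppssKppK⇒ssppssppssKppK⇒ssppssppsssppK⇒ssppssppssspps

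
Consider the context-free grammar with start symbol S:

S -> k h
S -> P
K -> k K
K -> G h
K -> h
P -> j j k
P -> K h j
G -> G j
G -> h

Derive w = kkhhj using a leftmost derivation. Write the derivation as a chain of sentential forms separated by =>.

S=>P=>Khj=>kKhj=>kkKhj=>kkhhj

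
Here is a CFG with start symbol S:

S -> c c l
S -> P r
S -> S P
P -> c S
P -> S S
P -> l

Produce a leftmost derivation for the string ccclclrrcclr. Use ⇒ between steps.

S ⇒ Pr ⇒ SSr ⇒ PrSr ⇒ cSrSr ⇒ cSPrSr ⇒ ccclPrSr ⇒ ccclcSrSr ⇒ ccclcPrrSr ⇒ ccclclrrSr ⇒ ccclclrrcclr

S ⇒ Pr   [S -> P r]
Pr ⇒ SSr   [P -> S S]
SSr ⇒ PrSr   [S -> P r]
PrSr ⇒ cSrSr   [P -> c S]
cSrSr ⇒ cSPrSr   [S -> S P]
cSPrSr ⇒ ccclPrSr   [S -> c c l]
ccclPrSr ⇒ ccclcSrSr   [P -> c S]
ccclcSrSr ⇒ ccclcPrrSr   [S -> P r]
ccclcPrrSr ⇒ ccclclrrSr   [P -> l]
ccclclrrSr ⇒ ccclclrrcclr   [S -> c c l]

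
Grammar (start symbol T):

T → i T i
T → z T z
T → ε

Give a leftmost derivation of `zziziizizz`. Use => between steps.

T => zTz   [T → z T z]
zTz => zzTzz   [T → z T z]
zzTzz => zziTizz   [T → i T i]
zziTizz => zzizTzizz   [T → z T z]
zzizTzizz => zziziTizizz   [T → i T i]
zziziTizizz => zziziizizz   [T → ε]

T=>zTz=>zzTzz=>zziTizz=>zzizTzizz=>zziziTizizz=>zziziizizz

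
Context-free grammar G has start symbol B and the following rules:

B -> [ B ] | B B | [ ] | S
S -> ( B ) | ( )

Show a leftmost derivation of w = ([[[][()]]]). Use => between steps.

B => S   [B -> S]
S => (B)   [S -> ( B )]
(B) => ([B])   [B -> [ B ]]
([B]) => ([[B]])   [B -> [ B ]]
([[B]]) => ([[BB]])   [B -> B B]
([[BB]]) => ([[[]B]])   [B -> [ ]]
([[[]B]]) => ([[[][B]]])   [B -> [ B ]]
([[[][B]]]) => ([[[][S]]])   [B -> S]
([[[][S]]]) => ([[[][()]]])   [S -> ( )]

B => S => (B) => ([B]) => ([[B]]) => ([[BB]]) => ([[[]B]]) => ([[[][B]]]) => ([[[][S]]]) => ([[[][()]]])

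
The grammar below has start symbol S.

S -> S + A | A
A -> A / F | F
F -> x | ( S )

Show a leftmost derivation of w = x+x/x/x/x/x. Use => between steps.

S=>S+A=>A+A=>F+A=>x+A=>x+A/F=>x+A/F/F=>x+A/F/F/F=>x+A/F/F/F/F=>x+F/F/F/F/F=>x+x/F/F/F/F=>x+x/x/F/F/F=>x+x/x/x/F/F=>x+x/x/x/x/F=>x+x/x/x/x/x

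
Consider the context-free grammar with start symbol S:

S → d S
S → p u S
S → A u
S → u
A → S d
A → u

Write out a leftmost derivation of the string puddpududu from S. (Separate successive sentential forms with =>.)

S => puS   [S → p u S]
puS => puAu   [S → A u]
puAu => puSdu   [A → S d]
puSdu => pudSdu   [S → d S]
pudSdu => puddSdu   [S → d S]
puddSdu => puddpuSdu   [S → p u S]
puddpuSdu => puddpudSdu   [S → d S]
puddpudSdu => puddpududu   [S → u]

S=>puS=>puAu=>puSdu=>pudSdu=>puddSdu=>puddpuSdu=>puddpudSdu=>puddpududu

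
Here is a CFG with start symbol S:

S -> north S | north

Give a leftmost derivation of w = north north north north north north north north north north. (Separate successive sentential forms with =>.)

S => north S => north north S => north north north S => north north north north S => north north north north north S => north north north north north north S => north north north north north north north S => north north north north north north north north S => north north north north north north north north north S => north north north north north north north north north north

S => north S   [S -> north S]
north S => north north S   [S -> north S]
north north S => north north north S   [S -> north S]
north north north S => north north north north S   [S -> north S]
north north north north S => north north north north north S   [S -> north S]
north north north north north S => north north north north north north S   [S -> north S]
north north north north north north S => north north north north north north north S   [S -> north S]
north north north north north north north S => north north north north north north north north S   [S -> north S]
north north north north north north north north S => north north north north north north north north north S   [S -> north S]
north north north north north north north north north S => north north north north north north north north north north   [S -> north]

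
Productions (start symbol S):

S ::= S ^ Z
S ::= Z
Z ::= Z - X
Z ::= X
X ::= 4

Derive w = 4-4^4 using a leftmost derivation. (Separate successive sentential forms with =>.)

S => S^Z => Z^Z => Z-X^Z => X-X^Z => 4-X^Z => 4-4^Z => 4-4^X => 4-4^4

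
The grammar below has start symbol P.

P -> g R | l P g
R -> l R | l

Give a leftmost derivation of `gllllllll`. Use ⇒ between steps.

P ⇒ gR ⇒ glR ⇒ gllR ⇒ glllR ⇒ gllllR ⇒ glllllR ⇒ gllllllR ⇒ glllllllR ⇒ gllllllll

P ⇒ gR   [P -> g R]
gR ⇒ glR   [R -> l R]
glR ⇒ gllR   [R -> l R]
gllR ⇒ glllR   [R -> l R]
glllR ⇒ gllllR   [R -> l R]
gllllR ⇒ glllllR   [R -> l R]
glllllR ⇒ gllllllR   [R -> l R]
gllllllR ⇒ glllllllR   [R -> l R]
glllllllR ⇒ gllllllll   [R -> l]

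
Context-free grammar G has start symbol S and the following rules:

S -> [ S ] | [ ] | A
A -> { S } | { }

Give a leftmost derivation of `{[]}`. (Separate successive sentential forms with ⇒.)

S ⇒ A   [S -> A]
A ⇒ {S}   [A -> { S }]
{S} ⇒ {[]}   [S -> [ ]]

S ⇒ A ⇒ {S} ⇒ {[]}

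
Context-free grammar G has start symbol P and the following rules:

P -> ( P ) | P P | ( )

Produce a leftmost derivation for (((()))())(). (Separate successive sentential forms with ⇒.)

P ⇒ PP ⇒ (P)P ⇒ (PP)P ⇒ ((P)P)P ⇒ (((P))P)P ⇒ (((()))P)P ⇒ (((()))())P ⇒ (((()))())()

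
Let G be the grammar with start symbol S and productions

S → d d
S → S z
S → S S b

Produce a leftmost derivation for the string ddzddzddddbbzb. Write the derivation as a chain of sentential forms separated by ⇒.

S ⇒ SSb ⇒ SzSb ⇒ ddzSb ⇒ ddzSzb ⇒ ddzSSbzb ⇒ ddzSzSbzb ⇒ ddzddzSbzb ⇒ ddzddzSSbbzb ⇒ ddzddzddSbbzb ⇒ ddzddzddddbbzb

S ⇒ SSb   [S → S S b]
SSb ⇒ SzSb   [S → S z]
SzSb ⇒ ddzSb   [S → d d]
ddzSb ⇒ ddzSzb   [S → S z]
ddzSzb ⇒ ddzSSbzb   [S → S S b]
ddzSSbzb ⇒ ddzSzSbzb   [S → S z]
ddzSzSbzb ⇒ ddzddzSbzb   [S → d d]
ddzddzSbzb ⇒ ddzddzSSbbzb   [S → S S b]
ddzddzSSbbzb ⇒ ddzddzddSbbzb   [S → d d]
ddzddzddSbbzb ⇒ ddzddzddddbbzb   [S → d d]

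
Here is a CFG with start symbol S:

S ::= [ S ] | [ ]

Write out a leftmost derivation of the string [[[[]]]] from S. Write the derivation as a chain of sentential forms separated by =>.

S => [S] => [[S]] => [[[S]]] => [[[[]]]]

S => [S]   [S ::= [ S ]]
[S] => [[S]]   [S ::= [ S ]]
[[S]] => [[[S]]]   [S ::= [ S ]]
[[[S]]] => [[[[]]]]   [S ::= [ ]]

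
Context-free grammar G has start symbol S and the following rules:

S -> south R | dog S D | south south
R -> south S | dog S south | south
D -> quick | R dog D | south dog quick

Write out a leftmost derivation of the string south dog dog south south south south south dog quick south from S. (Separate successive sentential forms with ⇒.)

S ⇒ south R   [S -> south R]
south R ⇒ south dog S south   [R -> dog S south]
south dog S south ⇒ south dog dog S D south   [S -> dog S D]
south dog dog S D south ⇒ south dog dog south R D south   [S -> south R]
south dog dog south R D south ⇒ south dog dog south south S D south   [R -> south S]
south dog dog south south S D south ⇒ south dog dog south south south R D south   [S -> south R]
south dog dog south south south R D south ⇒ south dog dog south south south south D south   [R -> south]
south dog dog south south south south D south ⇒ south dog dog south south south south south dog quick south   [D -> south dog quick]

S ⇒ south R ⇒ south dog S south ⇒ south dog dog S D south ⇒ south dog dog south R D south ⇒ south dog dog south south S D south ⇒ south dog dog south south south R D south ⇒ south dog dog south south south south D south ⇒ south dog dog south south south south south dog quick south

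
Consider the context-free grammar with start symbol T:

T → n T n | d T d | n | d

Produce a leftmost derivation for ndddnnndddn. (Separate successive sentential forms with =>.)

T => nTn   [T → n T n]
nTn => ndTdn   [T → d T d]
ndTdn => nddTddn   [T → d T d]
nddTddn => ndddTdddn   [T → d T d]
ndddTdddn => ndddnTndddn   [T → n T n]
ndddnTndddn => ndddnnndddn   [T → n]

T=>nTn=>ndTdn=>nddTddn=>ndddTdddn=>ndddnTndddn=>ndddnnndddn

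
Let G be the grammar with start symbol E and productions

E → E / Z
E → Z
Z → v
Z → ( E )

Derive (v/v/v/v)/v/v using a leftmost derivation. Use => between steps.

E => E/Z => E/Z/Z => Z/Z/Z => (E)/Z/Z => (E/Z)/Z/Z => (E/Z/Z)/Z/Z => (E/Z/Z/Z)/Z/Z => (Z/Z/Z/Z)/Z/Z => (v/Z/Z/Z)/Z/Z => (v/v/Z/Z)/Z/Z => (v/v/v/Z)/Z/Z => (v/v/v/v)/Z/Z => (v/v/v/v)/v/Z => (v/v/v/v)/v/v

E => E/Z   [E → E / Z]
E/Z => E/Z/Z   [E → E / Z]
E/Z/Z => Z/Z/Z   [E → Z]
Z/Z/Z => (E)/Z/Z   [Z → ( E )]
(E)/Z/Z => (E/Z)/Z/Z   [E → E / Z]
(E/Z)/Z/Z => (E/Z/Z)/Z/Z   [E → E / Z]
(E/Z/Z)/Z/Z => (E/Z/Z/Z)/Z/Z   [E → E / Z]
(E/Z/Z/Z)/Z/Z => (Z/Z/Z/Z)/Z/Z   [E → Z]
(Z/Z/Z/Z)/Z/Z => (v/Z/Z/Z)/Z/Z   [Z → v]
(v/Z/Z/Z)/Z/Z => (v/v/Z/Z)/Z/Z   [Z → v]
(v/v/Z/Z)/Z/Z => (v/v/v/Z)/Z/Z   [Z → v]
(v/v/v/Z)/Z/Z => (v/v/v/v)/Z/Z   [Z → v]
(v/v/v/v)/Z/Z => (v/v/v/v)/v/Z   [Z → v]
(v/v/v/v)/v/Z => (v/v/v/v)/v/v   [Z → v]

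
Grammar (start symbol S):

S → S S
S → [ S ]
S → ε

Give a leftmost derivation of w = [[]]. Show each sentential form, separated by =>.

S=>[S]=>[SS]=>[[S]S]=>[[]S]=>[[]]

S => [S]   [S → [ S ]]
[S] => [SS]   [S → S S]
[SS] => [[S]S]   [S → [ S ]]
[[S]S] => [[]S]   [S → ε]
[[]S] => [[]]   [S → ε]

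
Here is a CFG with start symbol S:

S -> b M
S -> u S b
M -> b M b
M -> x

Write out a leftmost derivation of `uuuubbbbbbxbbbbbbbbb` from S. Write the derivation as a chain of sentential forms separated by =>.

S => uSb   [S -> u S b]
uSb => uuSbb   [S -> u S b]
uuSbb => uuuSbbb   [S -> u S b]
uuuSbbb => uuuuSbbbb   [S -> u S b]
uuuuSbbbb => uuuubMbbbb   [S -> b M]
uuuubMbbbb => uuuubbMbbbbb   [M -> b M b]
uuuubbMbbbbb => uuuubbbMbbbbbb   [M -> b M b]
uuuubbbMbbbbbb => uuuubbbbMbbbbbbb   [M -> b M b]
uuuubbbbMbbbbbbb => uuuubbbbbMbbbbbbbb   [M -> b M b]
uuuubbbbbMbbbbbbbb => uuuubbbbbbMbbbbbbbbb   [M -> b M b]
uuuubbbbbbMbbbbbbbbb => uuuubbbbbbxbbbbbbbbb   [M -> x]

S=>uSb=>uuSbb=>uuuSbbb=>uuuuSbbbb=>uuuubMbbbb=>uuuubbMbbbbb=>uuuubbbMbbbbbb=>uuuubbbbMbbbbbbb=>uuuubbbbbMbbbbbbbb=>uuuubbbbbbMbbbbbbbbb=>uuuubbbbbbxbbbbbbbbb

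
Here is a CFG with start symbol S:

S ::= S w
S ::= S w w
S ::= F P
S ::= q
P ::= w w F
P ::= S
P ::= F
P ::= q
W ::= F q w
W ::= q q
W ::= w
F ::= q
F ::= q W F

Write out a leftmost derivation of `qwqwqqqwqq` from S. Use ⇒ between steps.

S ⇒ FP   [S ::= F P]
FP ⇒ qWFP   [F ::= q W F]
qWFP ⇒ qwFP   [W ::= w]
qwFP ⇒ qwqWFP   [F ::= q W F]
qwqWFP ⇒ qwqwFP   [W ::= w]
qwqwFP ⇒ qwqwqWFP   [F ::= q W F]
qwqwqWFP ⇒ qwqwqFqwFP   [W ::= F q w]
qwqwqFqwFP ⇒ qwqwqqqwFP   [F ::= q]
qwqwqqqwFP ⇒ qwqwqqqwqP   [F ::= q]
qwqwqqqwqP ⇒ qwqwqqqwqq   [P ::= q]

S ⇒ FP ⇒ qWFP ⇒ qwFP ⇒ qwqWFP ⇒ qwqwFP ⇒ qwqwqWFP ⇒ qwqwqFqwFP ⇒ qwqwqqqwFP ⇒ qwqwqqqwqP ⇒ qwqwqqqwqq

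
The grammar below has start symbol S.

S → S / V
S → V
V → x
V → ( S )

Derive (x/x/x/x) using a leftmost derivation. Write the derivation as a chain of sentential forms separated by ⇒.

S ⇒ V ⇒ (S) ⇒ (S/V) ⇒ (S/V/V) ⇒ (S/V/V/V) ⇒ (V/V/V/V) ⇒ (x/V/V/V) ⇒ (x/x/V/V) ⇒ (x/x/x/V) ⇒ (x/x/x/x)

S ⇒ V   [S → V]
V ⇒ (S)   [V → ( S )]
(S) ⇒ (S/V)   [S → S / V]
(S/V) ⇒ (S/V/V)   [S → S / V]
(S/V/V) ⇒ (S/V/V/V)   [S → S / V]
(S/V/V/V) ⇒ (V/V/V/V)   [S → V]
(V/V/V/V) ⇒ (x/V/V/V)   [V → x]
(x/V/V/V) ⇒ (x/x/V/V)   [V → x]
(x/x/V/V) ⇒ (x/x/x/V)   [V → x]
(x/x/x/V) ⇒ (x/x/x/x)   [V → x]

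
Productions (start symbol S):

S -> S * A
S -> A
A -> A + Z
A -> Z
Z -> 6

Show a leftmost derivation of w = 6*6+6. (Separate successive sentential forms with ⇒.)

S ⇒ S*A ⇒ A*A ⇒ Z*A ⇒ 6*A ⇒ 6*A+Z ⇒ 6*Z+Z ⇒ 6*6+Z ⇒ 6*6+6

S ⇒ S*A   [S -> S * A]
S*A ⇒ A*A   [S -> A]
A*A ⇒ Z*A   [A -> Z]
Z*A ⇒ 6*A   [Z -> 6]
6*A ⇒ 6*A+Z   [A -> A + Z]
6*A+Z ⇒ 6*Z+Z   [A -> Z]
6*Z+Z ⇒ 6*6+Z   [Z -> 6]
6*6+Z ⇒ 6*6+6   [Z -> 6]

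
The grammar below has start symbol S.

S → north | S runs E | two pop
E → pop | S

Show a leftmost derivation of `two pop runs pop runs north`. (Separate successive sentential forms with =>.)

S => S runs E   [S → S runs E]
S runs E => S runs E runs E   [S → S runs E]
S runs E runs E => two pop runs E runs E   [S → two pop]
two pop runs E runs E => two pop runs pop runs E   [E → pop]
two pop runs pop runs E => two pop runs pop runs S   [E → S]
two pop runs pop runs S => two pop runs pop runs north   [S → north]

S => S runs E => S runs E runs E => two pop runs E runs E => two pop runs pop runs E => two pop runs pop runs S => two pop runs pop runs north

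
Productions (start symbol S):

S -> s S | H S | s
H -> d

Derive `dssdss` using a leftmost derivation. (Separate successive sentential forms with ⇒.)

S⇒HS⇒dS⇒dsS⇒dssS⇒dssHS⇒dssdS⇒dssdsS⇒dssdss

S ⇒ HS   [S -> H S]
HS ⇒ dS   [H -> d]
dS ⇒ dsS   [S -> s S]
dsS ⇒ dssS   [S -> s S]
dssS ⇒ dssHS   [S -> H S]
dssHS ⇒ dssdS   [H -> d]
dssdS ⇒ dssdsS   [S -> s S]
dssdsS ⇒ dssdss   [S -> s]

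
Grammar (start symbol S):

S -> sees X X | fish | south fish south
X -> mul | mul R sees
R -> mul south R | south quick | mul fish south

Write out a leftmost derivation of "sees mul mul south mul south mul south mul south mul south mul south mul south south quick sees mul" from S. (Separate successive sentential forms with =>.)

S => sees X X   [S -> sees X X]
sees X X => sees mul R sees X   [X -> mul R sees]
sees mul R sees X => sees mul mul south R sees X   [R -> mul south R]
sees mul mul south R sees X => sees mul mul south mul south R sees X   [R -> mul south R]
sees mul mul south mul south R sees X => sees mul mul south mul south mul south R sees X   [R -> mul south R]
sees mul mul south mul south mul south R sees X => sees mul mul south mul south mul south mul south R sees X   [R -> mul south R]
sees mul mul south mul south mul south mul south R sees X => sees mul mul south mul south mul south mul south mul south R sees X   [R -> mul south R]
sees mul mul south mul south mul south mul south mul south R sees X => sees mul mul south mul south mul south mul south mul south mul south R sees X   [R -> mul south R]
sees mul mul south mul south mul south mul south mul south mul south R sees X => sees mul mul south mul south mul south mul south mul south mul south mul south R sees X   [R -> mul south R]
sees mul mul south mul south mul south mul south mul south mul south mul south R sees X => sees mul mul south mul south mul south mul south mul south mul south mul south south quick sees X   [R -> south quick]
sees mul mul south mul south mul south mul south mul south mul south mul south south quick sees X => sees mul mul south mul south mul south mul south mul south mul south mul south south quick sees mul   [X -> mul]

S => sees X X => sees mul R sees X => sees mul mul south R sees X => sees mul mul south mul south R sees X => sees mul mul south mul south mul south R sees X => sees mul mul south mul south mul south mul south R sees X => sees mul mul south mul south mul south mul south mul south R sees X => sees mul mul south mul south mul south mul south mul south mul south R sees X => sees mul mul south mul south mul south mul south mul south mul south mul south R sees X => sees mul mul south mul south mul south mul south mul south mul south mul south south quick sees X => sees mul mul south mul south mul south mul south mul south mul south mul south south quick sees mul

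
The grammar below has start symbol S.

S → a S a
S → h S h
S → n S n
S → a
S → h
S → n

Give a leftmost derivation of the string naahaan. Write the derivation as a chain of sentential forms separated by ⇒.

S ⇒ nSn   [S → n S n]
nSn ⇒ naSan   [S → a S a]
naSan ⇒ naaSaan   [S → a S a]
naaSaan ⇒ naahaan   [S → h]

S⇒nSn⇒naSan⇒naaSaan⇒naahaan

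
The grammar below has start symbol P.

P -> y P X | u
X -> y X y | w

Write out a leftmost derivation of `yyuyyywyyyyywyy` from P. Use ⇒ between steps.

P⇒yPX⇒yyPXX⇒yyuXX⇒yyuyXyX⇒yyuyyXyyX⇒yyuyyyXyyyX⇒yyuyyywyyyX⇒yyuyyywyyyyXy⇒yyuyyywyyyyyXyy⇒yyuyyywyyyyywyy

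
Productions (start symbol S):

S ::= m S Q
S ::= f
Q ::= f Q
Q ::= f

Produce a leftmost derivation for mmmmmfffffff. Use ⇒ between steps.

S ⇒ mSQ ⇒ mmSQQ ⇒ mmmSQQQ ⇒ mmmmSQQQQ ⇒ mmmmmSQQQQQ ⇒ mmmmmfQQQQQ ⇒ mmmmmffQQQQ ⇒ mmmmmfffQQQ ⇒ mmmmmffffQQ ⇒ mmmmmfffffQQ ⇒ mmmmmffffffQ ⇒ mmmmmfffffff

S ⇒ mSQ   [S ::= m S Q]
mSQ ⇒ mmSQQ   [S ::= m S Q]
mmSQQ ⇒ mmmSQQQ   [S ::= m S Q]
mmmSQQQ ⇒ mmmmSQQQQ   [S ::= m S Q]
mmmmSQQQQ ⇒ mmmmmSQQQQQ   [S ::= m S Q]
mmmmmSQQQQQ ⇒ mmmmmfQQQQQ   [S ::= f]
mmmmmfQQQQQ ⇒ mmmmmffQQQQ   [Q ::= f]
mmmmmffQQQQ ⇒ mmmmmfffQQQ   [Q ::= f]
mmmmmfffQQQ ⇒ mmmmmffffQQ   [Q ::= f]
mmmmmffffQQ ⇒ mmmmmfffffQQ   [Q ::= f Q]
mmmmmfffffQQ ⇒ mmmmmffffffQ   [Q ::= f]
mmmmmffffffQ ⇒ mmmmmfffffff   [Q ::= f]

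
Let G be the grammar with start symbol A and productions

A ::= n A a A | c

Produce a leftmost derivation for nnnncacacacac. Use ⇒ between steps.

A ⇒ nAaA   [A ::= n A a A]
nAaA ⇒ nnAaAaA   [A ::= n A a A]
nnAaAaA ⇒ nnnAaAaAaA   [A ::= n A a A]
nnnAaAaAaA ⇒ nnnnAaAaAaAaA   [A ::= n A a A]
nnnnAaAaAaAaA ⇒ nnnncaAaAaAaA   [A ::= c]
nnnncaAaAaAaA ⇒ nnnncacaAaAaA   [A ::= c]
nnnncacaAaAaA ⇒ nnnncacacaAaA   [A ::= c]
nnnncacacaAaA ⇒ nnnncacacacaA   [A ::= c]
nnnncacacacaA ⇒ nnnncacacacac   [A ::= c]

A ⇒ nAaA ⇒ nnAaAaA ⇒ nnnAaAaAaA ⇒ nnnnAaAaAaAaA ⇒ nnnncaAaAaAaA ⇒ nnnncacaAaAaA ⇒ nnnncacacaAaA ⇒ nnnncacacacaA ⇒ nnnncacacacac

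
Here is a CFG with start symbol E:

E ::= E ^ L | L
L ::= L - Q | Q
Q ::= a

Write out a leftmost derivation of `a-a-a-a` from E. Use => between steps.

E=>L=>L-Q=>L-Q-Q=>L-Q-Q-Q=>Q-Q-Q-Q=>a-Q-Q-Q=>a-a-Q-Q=>a-a-a-Q=>a-a-a-a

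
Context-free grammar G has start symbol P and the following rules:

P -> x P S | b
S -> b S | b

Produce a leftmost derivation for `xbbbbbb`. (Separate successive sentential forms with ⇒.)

P ⇒ xPS   [P -> x P S]
xPS ⇒ xbS   [P -> b]
xbS ⇒ xbbS   [S -> b S]
xbbS ⇒ xbbbS   [S -> b S]
xbbbS ⇒ xbbbbS   [S -> b S]
xbbbbS ⇒ xbbbbbS   [S -> b S]
xbbbbbS ⇒ xbbbbbb   [S -> b]

P ⇒ xPS ⇒ xbS ⇒ xbbS ⇒ xbbbS ⇒ xbbbbS ⇒ xbbbbbS ⇒ xbbbbbb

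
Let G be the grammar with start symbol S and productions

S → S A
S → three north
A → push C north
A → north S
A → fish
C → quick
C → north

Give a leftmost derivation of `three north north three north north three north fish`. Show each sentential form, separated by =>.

S => S A => S A A => S A A A => three north A A A => three north north S A A => three north north three north A A => three north north three north north S A => three north north three north north three north A => three north north three north north three north fish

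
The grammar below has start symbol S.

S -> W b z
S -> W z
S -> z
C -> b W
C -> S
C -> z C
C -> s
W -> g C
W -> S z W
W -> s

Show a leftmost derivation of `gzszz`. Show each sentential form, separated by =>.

S => Wz   [S -> W z]
Wz => gCz   [W -> g C]
gCz => gzCz   [C -> z C]
gzCz => gzSz   [C -> S]
gzSz => gzWzz   [S -> W z]
gzWzz => gzszz   [W -> s]

S => Wz => gCz => gzCz => gzSz => gzWzz => gzszz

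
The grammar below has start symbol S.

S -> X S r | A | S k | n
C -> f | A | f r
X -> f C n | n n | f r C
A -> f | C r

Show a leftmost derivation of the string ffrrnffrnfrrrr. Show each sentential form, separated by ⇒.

S ⇒ XSr   [S -> X S r]
XSr ⇒ fCnSr   [X -> f C n]
fCnSr ⇒ fAnSr   [C -> A]
fAnSr ⇒ fCrnSr   [A -> C r]
fCrnSr ⇒ ffrrnSr   [C -> f r]
ffrrnSr ⇒ ffrrnXSrr   [S -> X S r]
ffrrnXSrr ⇒ ffrrnfCnSrr   [X -> f C n]
ffrrnfCnSrr ⇒ ffrrnffrnSrr   [C -> f r]
ffrrnffrnSrr ⇒ ffrrnffrnArr   [S -> A]
ffrrnffrnArr ⇒ ffrrnffrnCrrr   [A -> C r]
ffrrnffrnCrrr ⇒ ffrrnffrnfrrrr   [C -> f r]

S ⇒ XSr ⇒ fCnSr ⇒ fAnSr ⇒ fCrnSr ⇒ ffrrnSr ⇒ ffrrnXSrr ⇒ ffrrnfCnSrr ⇒ ffrrnffrnSrr ⇒ ffrrnffrnArr ⇒ ffrrnffrnCrrr ⇒ ffrrnffrnfrrrr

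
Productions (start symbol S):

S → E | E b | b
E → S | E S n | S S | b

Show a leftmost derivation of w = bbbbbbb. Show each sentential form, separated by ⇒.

S ⇒ E   [S → E]
E ⇒ SS   [E → S S]
SS ⇒ EbS   [S → E b]
EbS ⇒ SSbS   [E → S S]
SSbS ⇒ EbSbS   [S → E b]
EbSbS ⇒ SSbSbS   [E → S S]
SSbSbS ⇒ ESbSbS   [S → E]
ESbSbS ⇒ bSbSbS   [E → b]
bSbSbS ⇒ bbbSbS   [S → b]
bbbSbS ⇒ bbbEbbS   [S → E b]
bbbEbbS ⇒ bbbbbbS   [E → b]
bbbbbbS ⇒ bbbbbbb   [S → b]

S ⇒ E ⇒ SS ⇒ EbS ⇒ SSbS ⇒ EbSbS ⇒ SSbSbS ⇒ ESbSbS ⇒ bSbSbS ⇒ bbbSbS ⇒ bbbEbbS ⇒ bbbbbbS ⇒ bbbbbbb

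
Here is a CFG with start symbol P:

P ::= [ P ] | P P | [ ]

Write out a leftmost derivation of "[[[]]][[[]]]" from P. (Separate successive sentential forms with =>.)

P => PP   [P ::= P P]
PP => [P]P   [P ::= [ P ]]
[P]P => [[P]]P   [P ::= [ P ]]
[[P]]P => [[[]]]P   [P ::= [ ]]
[[[]]]P => [[[]]][P]   [P ::= [ P ]]
[[[]]][P] => [[[]]][[P]]   [P ::= [ P ]]
[[[]]][[P]] => [[[]]][[[]]]   [P ::= [ ]]

P=>PP=>[P]P=>[[P]]P=>[[[]]]P=>[[[]]][P]=>[[[]]][[P]]=>[[[]]][[[]]]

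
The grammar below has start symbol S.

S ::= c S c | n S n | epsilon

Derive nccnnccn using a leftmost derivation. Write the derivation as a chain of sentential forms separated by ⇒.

S ⇒ nSn ⇒ ncScn ⇒ nccSccn ⇒ nccnSnccn ⇒ nccnnccn

S ⇒ nSn   [S ::= n S n]
nSn ⇒ ncScn   [S ::= c S c]
ncScn ⇒ nccSccn   [S ::= c S c]
nccSccn ⇒ nccnSnccn   [S ::= n S n]
nccnSnccn ⇒ nccnnccn   [S ::= epsilon]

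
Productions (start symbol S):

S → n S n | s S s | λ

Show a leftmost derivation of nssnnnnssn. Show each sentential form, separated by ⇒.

S⇒nSn⇒nsSsn⇒nssSssn⇒nssnSnssn⇒nssnnSnnssn⇒nssnnnnssn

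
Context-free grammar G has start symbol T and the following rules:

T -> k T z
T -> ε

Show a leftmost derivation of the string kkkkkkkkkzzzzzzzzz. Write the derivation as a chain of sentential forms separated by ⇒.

T ⇒ kTz   [T -> k T z]
kTz ⇒ kkTzz   [T -> k T z]
kkTzz ⇒ kkkTzzz   [T -> k T z]
kkkTzzz ⇒ kkkkTzzzz   [T -> k T z]
kkkkTzzzz ⇒ kkkkkTzzzzz   [T -> k T z]
kkkkkTzzzzz ⇒ kkkkkkTzzzzzz   [T -> k T z]
kkkkkkTzzzzzz ⇒ kkkkkkkTzzzzzzz   [T -> k T z]
kkkkkkkTzzzzzzz ⇒ kkkkkkkkTzzzzzzzz   [T -> k T z]
kkkkkkkkTzzzzzzzz ⇒ kkkkkkkkkTzzzzzzzzz   [T -> k T z]
kkkkkkkkkTzzzzzzzzz ⇒ kkkkkkkkkzzzzzzzzz   [T -> ε]

T ⇒ kTz ⇒ kkTzz ⇒ kkkTzzz ⇒ kkkkTzzzz ⇒ kkkkkTzzzzz ⇒ kkkkkkTzzzzzz ⇒ kkkkkkkTzzzzzzz ⇒ kkkkkkkkTzzzzzzzz ⇒ kkkkkkkkkTzzzzzzzzz ⇒ kkkkkkkkkzzzzzzzzz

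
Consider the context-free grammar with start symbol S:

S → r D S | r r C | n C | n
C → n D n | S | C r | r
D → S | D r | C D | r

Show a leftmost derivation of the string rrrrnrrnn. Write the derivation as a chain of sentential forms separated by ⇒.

S ⇒ rDS   [S → r D S]
rDS ⇒ rSS   [D → S]
rSS ⇒ rrDSS   [S → r D S]
rrDSS ⇒ rrCDSS   [D → C D]
rrCDSS ⇒ rrSDSS   [C → S]
rrSDSS ⇒ rrrrCDSS   [S → r r C]
rrrrCDSS ⇒ rrrrSDSS   [C → S]
rrrrSDSS ⇒ rrrrnCDSS   [S → n C]
rrrrnCDSS ⇒ rrrrnrDSS   [C → r]
rrrrnrDSS ⇒ rrrrnrrSS   [D → r]
rrrrnrrSS ⇒ rrrrnrrnS   [S → n]
rrrrnrrnS ⇒ rrrrnrrnn   [S → n]

S ⇒ rDS ⇒ rSS ⇒ rrDSS ⇒ rrCDSS ⇒ rrSDSS ⇒ rrrrCDSS ⇒ rrrrSDSS ⇒ rrrrnCDSS ⇒ rrrrnrDSS ⇒ rrrrnrrSS ⇒ rrrrnrrnS ⇒ rrrrnrrnn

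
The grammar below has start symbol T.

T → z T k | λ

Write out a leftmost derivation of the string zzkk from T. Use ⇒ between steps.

T ⇒ zTk ⇒ zzTkk ⇒ zzkk

T ⇒ zTk   [T → z T k]
zTk ⇒ zzTkk   [T → z T k]
zzTkk ⇒ zzkk   [T → λ]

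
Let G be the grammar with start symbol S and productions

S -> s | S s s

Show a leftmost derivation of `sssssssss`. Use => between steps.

S => Sss => Sssss => Sssssss => Sssssssss => sssssssss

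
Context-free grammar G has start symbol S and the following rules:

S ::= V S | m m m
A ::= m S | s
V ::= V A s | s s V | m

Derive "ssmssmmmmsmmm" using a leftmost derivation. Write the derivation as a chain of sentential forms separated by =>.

S => VS   [S ::= V S]
VS => VAsS   [V ::= V A s]
VAsS => ssVAsS   [V ::= s s V]
ssVAsS => ssVAsAsS   [V ::= V A s]
ssVAsAsS => ssmAsAsS   [V ::= m]
ssmAsAsS => ssmssAsS   [A ::= s]
ssmssAsS => ssmssmSsS   [A ::= m S]
ssmssmSsS => ssmssmmmmsS   [S ::= m m m]
ssmssmmmmsS => ssmssmmmmsmmm   [S ::= m m m]

S => VS => VAsS => ssVAsS => ssVAsAsS => ssmAsAsS => ssmssAsS => ssmssmSsS => ssmssmmmmsS => ssmssmmmmsmmm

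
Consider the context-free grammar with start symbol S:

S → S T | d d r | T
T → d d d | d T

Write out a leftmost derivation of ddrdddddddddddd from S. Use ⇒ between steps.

S ⇒ ST ⇒ STT ⇒ STTT ⇒ STTTT ⇒ ddrTTTT ⇒ ddrdddTTT ⇒ ddrddddddTT ⇒ ddrdddddddddT ⇒ ddrdddddddddddd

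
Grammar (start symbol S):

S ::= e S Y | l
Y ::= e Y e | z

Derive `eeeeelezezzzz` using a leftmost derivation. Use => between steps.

S=>eSY=>eeSYY=>eeeSYYY=>eeeeSYYYY=>eeeeeSYYYYY=>eeeeelYYYYY=>eeeeeleYeYYYY=>eeeeelezeYYYY=>eeeeelezezYYY=>eeeeelezezzYY=>eeeeelezezzzY=>eeeeelezezzzz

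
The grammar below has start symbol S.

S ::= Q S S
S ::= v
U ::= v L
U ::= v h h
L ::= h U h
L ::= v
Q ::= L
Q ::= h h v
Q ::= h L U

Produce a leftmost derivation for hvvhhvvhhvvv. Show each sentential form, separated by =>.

S => QSS => LSS => hUhSS => hvLhSS => hvvhSS => hvvhQSSS => hvvhhLUSSS => hvvhhvUSSS => hvvhhvvhhSSS => hvvhhvvhhvSS => hvvhhvvhhvvS => hvvhhvvhhvvv

S => QSS   [S ::= Q S S]
QSS => LSS   [Q ::= L]
LSS => hUhSS   [L ::= h U h]
hUhSS => hvLhSS   [U ::= v L]
hvLhSS => hvvhSS   [L ::= v]
hvvhSS => hvvhQSSS   [S ::= Q S S]
hvvhQSSS => hvvhhLUSSS   [Q ::= h L U]
hvvhhLUSSS => hvvhhvUSSS   [L ::= v]
hvvhhvUSSS => hvvhhvvhhSSS   [U ::= v h h]
hvvhhvvhhSSS => hvvhhvvhhvSS   [S ::= v]
hvvhhvvhhvSS => hvvhhvvhhvvS   [S ::= v]
hvvhhvvhhvvS => hvvhhvvhhvvv   [S ::= v]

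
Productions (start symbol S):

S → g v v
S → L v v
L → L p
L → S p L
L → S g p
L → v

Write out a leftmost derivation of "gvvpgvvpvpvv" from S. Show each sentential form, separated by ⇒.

S⇒Lvv⇒SpLvv⇒gvvpLvv⇒gvvpLpvv⇒gvvpSpLpvv⇒gvvpgvvpLpvv⇒gvvpgvvpvpvv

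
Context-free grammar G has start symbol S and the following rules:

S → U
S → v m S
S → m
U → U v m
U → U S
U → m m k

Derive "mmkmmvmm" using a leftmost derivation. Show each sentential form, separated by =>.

S=>U=>US=>UvmS=>USvmS=>USSvmS=>mmkSSvmS=>mmkmSvmS=>mmkmmvmS=>mmkmmvmm

S => U   [S → U]
U => US   [U → U S]
US => UvmS   [U → U v m]
UvmS => USvmS   [U → U S]
USvmS => USSvmS   [U → U S]
USSvmS => mmkSSvmS   [U → m m k]
mmkSSvmS => mmkmSvmS   [S → m]
mmkmSvmS => mmkmmvmS   [S → m]
mmkmmvmS => mmkmmvmm   [S → m]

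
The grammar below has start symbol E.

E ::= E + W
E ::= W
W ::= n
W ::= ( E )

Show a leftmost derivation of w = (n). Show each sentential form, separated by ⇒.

E⇒W⇒(E)⇒(W)⇒(n)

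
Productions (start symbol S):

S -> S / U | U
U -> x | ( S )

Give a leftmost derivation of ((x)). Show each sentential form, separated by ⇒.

S ⇒ U ⇒ (S) ⇒ (U) ⇒ ((S)) ⇒ ((U)) ⇒ ((x))

S ⇒ U   [S -> U]
U ⇒ (S)   [U -> ( S )]
(S) ⇒ (U)   [S -> U]
(U) ⇒ ((S))   [U -> ( S )]
((S)) ⇒ ((U))   [S -> U]
((U)) ⇒ ((x))   [U -> x]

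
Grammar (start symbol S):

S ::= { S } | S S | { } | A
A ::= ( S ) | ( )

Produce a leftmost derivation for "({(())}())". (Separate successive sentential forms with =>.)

S => A   [S ::= A]
A => (S)   [A ::= ( S )]
(S) => (SS)   [S ::= S S]
(SS) => ({S}S)   [S ::= { S }]
({S}S) => ({A}S)   [S ::= A]
({A}S) => ({(S)}S)   [A ::= ( S )]
({(S)}S) => ({(A)}S)   [S ::= A]
({(A)}S) => ({(())}S)   [A ::= ( )]
({(())}S) => ({(())}A)   [S ::= A]
({(())}A) => ({(())}())   [A ::= ( )]

S=>A=>(S)=>(SS)=>({S}S)=>({A}S)=>({(S)}S)=>({(A)}S)=>({(())}S)=>({(())}A)=>({(())}())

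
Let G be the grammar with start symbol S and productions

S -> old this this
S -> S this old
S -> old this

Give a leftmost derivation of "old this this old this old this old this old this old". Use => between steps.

S => S this old => S this old this old => S this old this old this old => S this old this old this old this old => S this old this old this old this old this old => old this this old this old this old this old this old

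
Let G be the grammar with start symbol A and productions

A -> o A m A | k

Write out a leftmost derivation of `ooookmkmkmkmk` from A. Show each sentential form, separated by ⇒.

A ⇒ oAmA ⇒ ooAmAmA ⇒ oooAmAmAmA ⇒ ooooAmAmAmAmA ⇒ ooookmAmAmAmA ⇒ ooookmkmAmAmA ⇒ ooookmkmkmAmA ⇒ ooookmkmkmkmA ⇒ ooookmkmkmkmk

A ⇒ oAmA   [A -> o A m A]
oAmA ⇒ ooAmAmA   [A -> o A m A]
ooAmAmA ⇒ oooAmAmAmA   [A -> o A m A]
oooAmAmAmA ⇒ ooooAmAmAmAmA   [A -> o A m A]
ooooAmAmAmAmA ⇒ ooookmAmAmAmA   [A -> k]
ooookmAmAmAmA ⇒ ooookmkmAmAmA   [A -> k]
ooookmkmAmAmA ⇒ ooookmkmkmAmA   [A -> k]
ooookmkmkmAmA ⇒ ooookmkmkmkmA   [A -> k]
ooookmkmkmkmA ⇒ ooookmkmkmkmk   [A -> k]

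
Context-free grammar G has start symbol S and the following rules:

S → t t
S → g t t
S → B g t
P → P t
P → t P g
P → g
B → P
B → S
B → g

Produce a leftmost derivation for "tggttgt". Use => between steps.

S=>Bgt=>Pgt=>Ptgt=>Pttgt=>tPgttgt=>tggttgt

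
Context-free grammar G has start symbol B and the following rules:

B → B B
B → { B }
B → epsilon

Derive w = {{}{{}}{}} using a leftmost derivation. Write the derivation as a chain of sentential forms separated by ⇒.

B ⇒ {B} ⇒ {BB} ⇒ {BBB} ⇒ {{B}BB} ⇒ {{}BB} ⇒ {{}{B}B} ⇒ {{}{{B}}B} ⇒ {{}{{}}B} ⇒ {{}{{}}{B}} ⇒ {{}{{}}{}}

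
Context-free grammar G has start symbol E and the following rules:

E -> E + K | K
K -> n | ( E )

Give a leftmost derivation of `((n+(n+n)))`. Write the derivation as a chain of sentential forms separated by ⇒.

E⇒K⇒(E)⇒(K)⇒((E))⇒((E+K))⇒((K+K))⇒((n+K))⇒((n+(E)))⇒((n+(E+K)))⇒((n+(K+K)))⇒((n+(n+K)))⇒((n+(n+n)))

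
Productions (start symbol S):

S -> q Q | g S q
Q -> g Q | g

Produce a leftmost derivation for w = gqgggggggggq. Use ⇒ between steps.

S ⇒ gSq ⇒ gqQq ⇒ gqgQq ⇒ gqggQq ⇒ gqgggQq ⇒ gqggggQq ⇒ gqgggggQq ⇒ gqggggggQq ⇒ gqgggggggQq ⇒ gqggggggggQq ⇒ gqgggggggggq

S ⇒ gSq   [S -> g S q]
gSq ⇒ gqQq   [S -> q Q]
gqQq ⇒ gqgQq   [Q -> g Q]
gqgQq ⇒ gqggQq   [Q -> g Q]
gqggQq ⇒ gqgggQq   [Q -> g Q]
gqgggQq ⇒ gqggggQq   [Q -> g Q]
gqggggQq ⇒ gqgggggQq   [Q -> g Q]
gqgggggQq ⇒ gqggggggQq   [Q -> g Q]
gqggggggQq ⇒ gqgggggggQq   [Q -> g Q]
gqgggggggQq ⇒ gqggggggggQq   [Q -> g Q]
gqggggggggQq ⇒ gqgggggggggq   [Q -> g]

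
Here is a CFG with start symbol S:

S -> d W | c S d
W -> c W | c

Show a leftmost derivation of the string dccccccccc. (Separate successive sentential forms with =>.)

S => dW   [S -> d W]
dW => dcW   [W -> c W]
dcW => dccW   [W -> c W]
dccW => dcccW   [W -> c W]
dcccW => dccccW   [W -> c W]
dccccW => dcccccW   [W -> c W]
dcccccW => dccccccW   [W -> c W]
dccccccW => dcccccccW   [W -> c W]
dcccccccW => dccccccccW   [W -> c W]
dccccccccW => dccccccccc   [W -> c]

S => dW => dcW => dccW => dcccW => dccccW => dcccccW => dccccccW => dcccccccW => dccccccccW => dccccccccc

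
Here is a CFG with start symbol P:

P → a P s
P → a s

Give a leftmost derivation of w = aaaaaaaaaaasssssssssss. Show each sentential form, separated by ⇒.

P⇒aPs⇒aaPss⇒aaaPsss⇒aaaaPssss⇒aaaaaPsssss⇒aaaaaaPssssss⇒aaaaaaaPsssssss⇒aaaaaaaaPssssssss⇒aaaaaaaaaPsssssssss⇒aaaaaaaaaaPssssssssss⇒aaaaaaaaaaasssssssssss

P ⇒ aPs   [P → a P s]
aPs ⇒ aaPss   [P → a P s]
aaPss ⇒ aaaPsss   [P → a P s]
aaaPsss ⇒ aaaaPssss   [P → a P s]
aaaaPssss ⇒ aaaaaPsssss   [P → a P s]
aaaaaPsssss ⇒ aaaaaaPssssss   [P → a P s]
aaaaaaPssssss ⇒ aaaaaaaPsssssss   [P → a P s]
aaaaaaaPsssssss ⇒ aaaaaaaaPssssssss   [P → a P s]
aaaaaaaaPssssssss ⇒ aaaaaaaaaPsssssssss   [P → a P s]
aaaaaaaaaPsssssssss ⇒ aaaaaaaaaaPssssssssss   [P → a P s]
aaaaaaaaaaPssssssssss ⇒ aaaaaaaaaaasssssssssss   [P → a s]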